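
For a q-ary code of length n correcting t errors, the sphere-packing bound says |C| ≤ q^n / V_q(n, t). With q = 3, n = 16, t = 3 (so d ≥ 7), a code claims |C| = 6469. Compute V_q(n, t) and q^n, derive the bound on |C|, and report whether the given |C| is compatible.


V_q(n, t) = 4993, q^n = 43046721, Hamming bound = 8621, |C| = 6469 ≤ bound (satisfied).

Step 1: Compute V_q(n, t) = Σ_{j=0}^3 C(n, j) (q−1)^j.
  j = 0: C(16,0)·(2)^0 = 1·1 = 1.
  j = 1: C(16,1)·(2)^1 = 16·2 = 32.
  j = 2: C(16,2)·(2)^2 = 120·4 = 480.
  j = 3: C(16,3)·(2)^3 = 560·8 = 4480.
  V_q(n, t) = 1 + 32 + 480 + 4480 = 4993.
Step 2: q^n = 3^16 = 43046721.
Step 3: Hamming bound ⌊q^n / V_q(n,t)⌋ = ⌊43046721/4993⌋ = 8621.
Step 4: Compare |C| = 6469 to 8621: satisfied.
The claimed |C| lies below the Hamming bound.


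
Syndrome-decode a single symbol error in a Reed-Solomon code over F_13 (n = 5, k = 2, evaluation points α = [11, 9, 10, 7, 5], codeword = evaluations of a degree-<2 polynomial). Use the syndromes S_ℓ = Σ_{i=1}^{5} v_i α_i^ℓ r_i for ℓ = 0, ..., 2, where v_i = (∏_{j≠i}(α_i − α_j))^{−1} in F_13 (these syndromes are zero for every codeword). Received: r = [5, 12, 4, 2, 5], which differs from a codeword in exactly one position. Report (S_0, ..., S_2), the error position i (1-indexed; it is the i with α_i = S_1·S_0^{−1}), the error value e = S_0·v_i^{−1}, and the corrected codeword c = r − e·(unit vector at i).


S = (1, 11, 4), error at position 1, error magnitude e = 9, c = [9, 12, 4, 2, 5].

Step 1: column multipliers v_i = (∏_{j≠i}(α_i − α_j))^{−1} mod 13.
  i = 1 (α = 11): (11−9)(11−10)(11−7)(11−5) = 2·1·4·6 = 48 ≡ 9, so v_1 = 9^{−1} = 3 (mod 13).
  i = 2 (α = 9): (9−11)(9−10)(9−7)(9−5) = (−2)·(−1)·2·4 = 16 ≡ 3, so v_2 = 3^{−1} = 9 (mod 13).
  i = 3 (α = 10): (10−11)(10−9)(10−7)(10−5) = (−1)·1·3·5 = −15 ≡ 11, so v_3 = 11^{−1} = 6 (mod 13).
  i = 4 (α = 7): (7−11)(7−9)(7−10)(7−5) = (−4)·(−2)·(−3)·2 = −48 ≡ 4, so v_4 = 4^{−1} = 10 (mod 13).
  i = 5 (α = 5): (5−11)(5−9)(5−10)(5−7) = (−6)·(−4)·(−5)·(−2) = 240 ≡ 6, so v_5 = 6^{−1} = 11 (mod 13).
  v = [3, 9, 6, 10, 11].
Step 2: syndromes of r = [5, 12, 4, 2, 5] (all sums mod 13).
  S_0 = Σ v_i r_i = 3·5 + 9·12 + 6·4 + 10·2 + 11·5 = 222 ≡ 1.
  S_1 = Σ v_i α_i r_i = 3·11·5 + 9·9·12 + 6·10·4 + 10·7·2 + 11·5·5 = 1792 ≡ 11.
  α_i^2 mod 13 = [4, 3, 9, 10, 12].
  S_2 = Σ v_i α_i^2 r_i = 3·4·5 + 9·3·12 + 6·9·4 + 10·10·2 + 11·12·5 = 1460 ≡ 4.
  S = (1, 11, 4) ≠ 0, so r is not a codeword (an error is present).
Step 3: locate the error. For a single error e at position i, S_ℓ = v_i·e·α_i^ℓ, so α_err = S_1/S_0.
  S_0^{−1} = 1^{−1} = 1 (mod 13), so α_err = 11·1 = 11 ≡ 11 = α_1. Error position i = 1.
  Consistency check: S_2/S_1 = 4·6 = 24 ≡ 11 = α_err ✓ (single-error assumption holds).
Step 4: error magnitude e = S_0/v_1 = S_0·∏_{j≠1}(α_1 − α_j) = 1·9 = 9 ≡ 9 (mod 13).
Step 5: correct position 1: c_1 = r_1 − e = 5 − 9 ≡ 9 (mod 13). Hence c = [9, 12, 4, 2, 5].
  Check: interpolating c through the α_i gives m(x) = 6 + 5·x (degree < 2) with m(α_i) = c_i for every i, so c is indeed a codeword.


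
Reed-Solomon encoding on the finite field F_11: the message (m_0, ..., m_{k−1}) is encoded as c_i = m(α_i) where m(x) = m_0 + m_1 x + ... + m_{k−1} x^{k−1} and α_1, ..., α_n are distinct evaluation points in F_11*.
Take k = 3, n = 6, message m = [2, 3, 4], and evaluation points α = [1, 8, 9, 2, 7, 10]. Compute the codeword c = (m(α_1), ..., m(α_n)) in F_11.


c = [9, 7, 1, 2, 10, 3]

Message polynomial: m(x) = 2 + 3·x + 4·x^2 (mod 11).
For each evaluation point α_i, compute m(α_i) mod 11:
  α_1 = 1: Horner steps 4 → 7 → 9, so m(1) = 9.
  α_2 = 8: Horner steps 4 → 2 → 7, so m(8) = 7.
  α_3 = 9: Horner steps 4 → 6 → 1, so m(9) = 1.
  α_4 = 2: Horner steps 4 → 0 → 2, so m(2) = 2.
  α_5 = 7: Horner steps 4 → 9 → 10, so m(7) = 10.
  α_6 = 10: Horner steps 4 → 10 → 3, so m(10) = 3.
Codeword c = [9, 7, 1, 2, 10, 3] ∈ F_11^6.


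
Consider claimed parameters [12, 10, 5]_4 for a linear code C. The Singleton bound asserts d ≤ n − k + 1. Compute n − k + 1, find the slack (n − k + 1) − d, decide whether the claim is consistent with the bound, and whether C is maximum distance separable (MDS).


Singleton RHS = n − k + 1 = 3, slack = -2, bound violated (no such code; not MDS).

Singleton bound: d ≤ n − k + 1.
Here n = 12, k = 10, so n − k + 1 = 3.
Given d = 5, check d ≤ 3: NO.
Slack = (n − k + 1) − d = -2.
The slack is negative: d = 5 exceeds n − k + 1 = 3 by 2, so the Singleton bound is violated and no linear [12, 10, 5]_4 code can exist. In particular it is not MDS (MDS requires d = n − k + 1 exactly).
Description: the claimed parameters are [12, 10, 5]_4; such a code would be impossible (violates the Singleton bound).


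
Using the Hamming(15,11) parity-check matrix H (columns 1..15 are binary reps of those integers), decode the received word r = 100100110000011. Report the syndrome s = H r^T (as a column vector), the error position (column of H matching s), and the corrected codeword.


s = (1, 0, 1, 1)^T, error position = 11, corrected codeword c = 100100110010011

Compute s = H r^T mod 2 one row at a time:
  s_1 = 1 + 0 + 0 + 0 + 0 + 0 + 1 + 1 = 3 ≡ 1 (mod 2).
  s_2 = 1 + 0 + 0 + 1 + 0 + 0 + 1 + 1 = 4 ≡ 0 (mod 2).
  s_3 = 0 + 0 + 0 + 1 + 0 + 0 + 1 + 1 = 3 ≡ 1 (mod 2).
  s_4 = 1 + 0 + 0 + 1 + 0 + 0 + 0 + 1 = 3 ≡ 1 (mod 2).
s = (1, 0, 1, 1)^T — this equals column 11 of H (binary 1011), so error is at position 11.
Correct: flip bit 11 of r = 100100110000011 to get c = 100100110010011.


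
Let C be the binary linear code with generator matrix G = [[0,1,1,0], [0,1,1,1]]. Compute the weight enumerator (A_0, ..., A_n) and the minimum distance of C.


Weight distribution: A_0 = 1, A_1 = 1, A_2 = 1, A_3 = 1. Minimum distance d = 1.

Enumerate all 2^2 = 4 messages m ∈ F_2^2.
For each, compute codeword c = mG in F_2^4, then tally its weight.
  m = 00 → c = 0000, weight = 0.
  m = 10 → c = 0110, weight = 2.
  m = 01 → c = 0111, weight = 3.
  m = 11 → c = 0001, weight = 1.
Tally weights:
  weight 0: 1 codewords.
  weight 1: 1 codewords.
  weight 2: 1 codewords.
  weight 3: 1 codewords.
Minimum distance d = smallest w > 0 with A_w > 0 = 1.
Sanity: Σ A_w = 4 = 2^2 = 4 ✓.


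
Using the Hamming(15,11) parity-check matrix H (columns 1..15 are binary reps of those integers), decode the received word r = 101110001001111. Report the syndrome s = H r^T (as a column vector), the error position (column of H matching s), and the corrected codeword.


s = (1, 0, 1, 0)^T, error position = 10, corrected codeword c = 101110001101111

Compute s = H r^T mod 2 one row at a time:
  s_1 = 0 + 1 + 0 + 0 + 1 + 1 + 1 + 1 = 5 ≡ 1 (mod 2).
  s_2 = 1 + 1 + 0 + 0 + 1 + 1 + 1 + 1 = 6 ≡ 0 (mod 2).
  s_3 = 0 + 1 + 0 + 0 + 0 + 0 + 1 + 1 = 3 ≡ 1 (mod 2).
  s_4 = 1 + 1 + 1 + 0 + 1 + 0 + 1 + 1 = 6 ≡ 0 (mod 2).
s = (1, 0, 1, 0)^T — this equals column 10 of H (binary 1010), so error is at position 10.
Correct: flip bit 10 of r = 101110001001111 to get c = 101110001101111.


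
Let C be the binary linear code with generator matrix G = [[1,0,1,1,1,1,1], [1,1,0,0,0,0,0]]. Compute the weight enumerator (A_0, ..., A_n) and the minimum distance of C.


Weight distribution: A_0 = 1, A_2 = 1, A_6 = 2. Minimum distance d = 2.

Enumerate all 2^2 = 4 messages m ∈ F_2^2.
For each, compute codeword c = mG in F_2^7, then tally its weight.
  m = 00 → c = 0000000, weight = 0.
  m = 10 → c = 1011111, weight = 6.
  m = 01 → c = 1100000, weight = 2.
  m = 11 → c = 0111111, weight = 6.
Tally weights:
  weight 0: 1 codewords.
  weight 2: 1 codewords.
  weight 6: 2 codewords.
Minimum distance d = smallest w > 0 with A_w > 0 = 2.
Sanity: Σ A_w = 4 = 2^2 = 4 ✓.


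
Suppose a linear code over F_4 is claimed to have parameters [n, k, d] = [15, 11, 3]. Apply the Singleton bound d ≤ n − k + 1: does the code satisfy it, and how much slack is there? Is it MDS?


Singleton RHS = n − k + 1 = 5, slack = 2, bound satisfied, not MDS.

Singleton bound: d ≤ n − k + 1.
Here n = 15, k = 11, so n − k + 1 = 5.
Given d = 3, check d ≤ 5: YES.
Slack = (n − k + 1) − d = 2.
The code is NOT MDS (slack = 2 > 0).
Description: the claimed parameters are [15, 11, 3]_4; such a code would be non-MDS.


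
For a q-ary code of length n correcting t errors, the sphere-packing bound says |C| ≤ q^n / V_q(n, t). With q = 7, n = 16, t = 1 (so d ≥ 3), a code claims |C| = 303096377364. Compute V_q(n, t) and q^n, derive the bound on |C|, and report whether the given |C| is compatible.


V_q(n, t) = 97, q^n = 33232930569601, Hamming bound = 342607531645, |C| = 303096377364 ≤ bound (satisfied).

Step 1: Compute V_q(n, t) = Σ_{j=0}^1 C(n, j) (q−1)^j.
  j = 0: C(16,0)·(6)^0 = 1·1 = 1.
  j = 1: C(16,1)·(6)^1 = 16·6 = 96.
  V_q(n, t) = 1 + 96 = 97.
Step 2: q^n = 7^16 = 33232930569601.
Step 3: Hamming bound ⌊q^n / V_q(n,t)⌋ = ⌊33232930569601/97⌋ = 342607531645.
Step 4: Compare |C| = 303096377364 to 342607531645: satisfied.
The claimed |C| lies below the Hamming bound.


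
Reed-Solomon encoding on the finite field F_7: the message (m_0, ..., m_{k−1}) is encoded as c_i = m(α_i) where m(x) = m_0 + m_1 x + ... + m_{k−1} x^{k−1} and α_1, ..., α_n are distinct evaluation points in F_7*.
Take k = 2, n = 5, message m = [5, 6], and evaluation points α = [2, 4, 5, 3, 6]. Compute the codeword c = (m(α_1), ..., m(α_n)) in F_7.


c = [3, 1, 0, 2, 6]

Message polynomial: m(x) = 5 + 6·x (mod 7).
For each evaluation point α_i, compute m(α_i) mod 7:
  α_1 = 2: Horner steps 6 → 3, so m(2) = 3.
  α_2 = 4: Horner steps 6 → 1, so m(4) = 1.
  α_3 = 5: Horner steps 6 → 0, so m(5) = 0.
  α_4 = 3: Horner steps 6 → 2, so m(3) = 2.
  α_5 = 6: Horner steps 6 → 6, so m(6) = 6.
Codeword c = [3, 1, 0, 2, 6] ∈ F_7^5.


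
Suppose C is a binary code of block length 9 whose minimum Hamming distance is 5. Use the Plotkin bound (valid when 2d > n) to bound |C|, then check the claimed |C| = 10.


Plotkin bound M ≤ 10; given |C| = 10 ≤ bound (satisfied).

Check applicability: 2d = 10, n = 9.
2d − n = 1 > 0, so Plotkin applies.
Compute d/(2d−n) = 5/1 ≈ 5.0000.
⌊d/(2d−n)⌋ = 5.
Plotkin bound: M ≤ 2·5 = 10.
Given |C| = 10, check: satisfied.
This |C| is at the Plotkin bound.


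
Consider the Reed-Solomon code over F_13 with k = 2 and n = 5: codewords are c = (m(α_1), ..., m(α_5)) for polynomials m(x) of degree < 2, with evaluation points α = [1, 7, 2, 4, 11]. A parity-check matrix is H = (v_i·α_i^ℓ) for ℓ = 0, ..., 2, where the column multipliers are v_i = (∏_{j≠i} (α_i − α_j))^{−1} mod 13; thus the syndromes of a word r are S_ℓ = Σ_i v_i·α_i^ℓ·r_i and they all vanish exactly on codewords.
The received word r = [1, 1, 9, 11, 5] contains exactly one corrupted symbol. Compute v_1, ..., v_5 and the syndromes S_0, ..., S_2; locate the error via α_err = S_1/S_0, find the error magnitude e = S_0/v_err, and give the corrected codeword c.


S = (10, 10, 10), error at position 1, error magnitude e = 6, c = [8, 1, 9, 11, 5].

Step 1: column multipliers v_i = (∏_{j≠i}(α_i − α_j))^{−1} mod 13.
  i = 1 (α = 1): (1−7)(1−2)(1−4)(1−11) = (−6)·(−1)·(−3)·(−10) = 180 ≡ 11, so v_1 = 11^{−1} = 6 (mod 13).
  i = 2 (α = 7): (7−1)(7−2)(7−4)(7−11) = 6·5·3·(−4) = −360 ≡ 4, so v_2 = 4^{−1} = 10 (mod 13).
  i = 3 (α = 2): (2−1)(2−7)(2−4)(2−11) = 1·(−5)·(−2)·(−9) = −90 ≡ 1, so v_3 = 1^{−1} = 1 (mod 13).
  i = 4 (α = 4): (4−1)(4−7)(4−2)(4−11) = 3·(−3)·2·(−7) = 126 ≡ 9, so v_4 = 9^{−1} = 3 (mod 13).
  i = 5 (α = 11): (11−1)(11−7)(11−2)(11−4) = 10·4·9·7 = 2520 ≡ 11, so v_5 = 11^{−1} = 6 (mod 13).
  v = [6, 10, 1, 3, 6].
Step 2: syndromes of r = [1, 1, 9, 11, 5] (all sums mod 13).
  S_0 = Σ v_i r_i = 6·1 + 10·1 + 1·9 + 3·11 + 6·5 = 88 ≡ 10.
  S_1 = Σ v_i α_i r_i = 6·1·1 + 10·7·1 + 1·2·9 + 3·4·11 + 6·11·5 = 556 ≡ 10.
  α_i^2 mod 13 = [1, 10, 4, 3, 4].
  S_2 = Σ v_i α_i^2 r_i = 6·1·1 + 10·10·1 + 1·4·9 + 3·3·11 + 6·4·5 = 361 ≡ 10.
  S = (10, 10, 10) ≠ 0, so r is not a codeword (an error is present).
Step 3: locate the error. For a single error e at position i, S_ℓ = v_i·e·α_i^ℓ, so α_err = S_1/S_0.
  S_0^{−1} = 10^{−1} = 4 (mod 13), so α_err = 10·4 = 40 ≡ 1 = α_1. Error position i = 1.
  Consistency check: S_2/S_1 = 10·4 = 40 ≡ 1 = α_err ✓ (single-error assumption holds).
Step 4: error magnitude e = S_0/v_1 = S_0·∏_{j≠1}(α_1 − α_j) = 10·11 = 110 ≡ 6 (mod 13).
Step 5: correct position 1: c_1 = r_1 − e = 1 − 6 ≡ 8 (mod 13). Hence c = [8, 1, 9, 11, 5].
  Check: interpolating c through the α_i gives m(x) = 7 + 1·x (degree < 2) with m(α_i) = c_i for every i, so c is indeed a codeword.


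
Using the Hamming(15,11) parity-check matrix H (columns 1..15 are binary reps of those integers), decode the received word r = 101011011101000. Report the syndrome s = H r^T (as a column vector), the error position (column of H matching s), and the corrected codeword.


s = (0, 1, 1, 0)^T, error position = 6, corrected codeword c = 101010011101000

Compute s = H r^T mod 2 one row at a time:
  s_1 = 1 + 1 + 1 + 0 + 1 + 0 + 0 + 0 = 4 ≡ 0 (mod 2).
  s_2 = 0 + 1 + 1 + 0 + 1 + 0 + 0 + 0 = 3 ≡ 1 (mod 2).
  s_3 = 0 + 1 + 1 + 0 + 1 + 0 + 0 + 0 = 3 ≡ 1 (mod 2).
  s_4 = 1 + 1 + 1 + 0 + 1 + 0 + 0 + 0 = 4 ≡ 0 (mod 2).
s = (0, 1, 1, 0)^T — this equals column 6 of H (binary 0110), so error is at position 6.
Correct: flip bit 6 of r = 101011011101000 to get c = 101010011101000.


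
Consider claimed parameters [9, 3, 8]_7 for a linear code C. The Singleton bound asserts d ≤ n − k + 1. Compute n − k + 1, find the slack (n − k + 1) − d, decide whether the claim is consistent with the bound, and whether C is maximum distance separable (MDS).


Singleton RHS = n − k + 1 = 7, slack = -1, bound violated (no such code; not MDS).

Singleton bound: d ≤ n − k + 1.
Here n = 9, k = 3, so n − k + 1 = 7.
Given d = 8, check d ≤ 7: NO.
Slack = (n − k + 1) − d = -1.
The slack is negative: d = 8 exceeds n − k + 1 = 7 by 1, so the Singleton bound is violated and no linear [9, 3, 8]_7 code can exist. In particular it is not MDS (MDS requires d = n − k + 1 exactly).
Description: the claimed parameters are [9, 3, 8]_7; such a code would be impossible (violates the Singleton bound).


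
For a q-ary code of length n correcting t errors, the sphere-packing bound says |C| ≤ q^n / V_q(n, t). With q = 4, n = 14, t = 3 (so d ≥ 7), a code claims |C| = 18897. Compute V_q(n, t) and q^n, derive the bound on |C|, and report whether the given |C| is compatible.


V_q(n, t) = 10690, q^n = 268435456, Hamming bound = 25110, |C| = 18897 ≤ bound (satisfied).

Step 1: Compute V_q(n, t) = Σ_{j=0}^3 C(n, j) (q−1)^j.
  j = 0: C(14,0)·(3)^0 = 1·1 = 1.
  j = 1: C(14,1)·(3)^1 = 14·3 = 42.
  j = 2: C(14,2)·(3)^2 = 91·9 = 819.
  j = 3: C(14,3)·(3)^3 = 364·27 = 9828.
  V_q(n, t) = 1 + 42 + 819 + 9828 = 10690.
Step 2: q^n = 4^14 = 268435456.
Step 3: Hamming bound ⌊q^n / V_q(n,t)⌋ = ⌊268435456/10690⌋ = 25110.
Step 4: Compare |C| = 18897 to 25110: satisfied.
The claimed |C| lies below the Hamming bound.


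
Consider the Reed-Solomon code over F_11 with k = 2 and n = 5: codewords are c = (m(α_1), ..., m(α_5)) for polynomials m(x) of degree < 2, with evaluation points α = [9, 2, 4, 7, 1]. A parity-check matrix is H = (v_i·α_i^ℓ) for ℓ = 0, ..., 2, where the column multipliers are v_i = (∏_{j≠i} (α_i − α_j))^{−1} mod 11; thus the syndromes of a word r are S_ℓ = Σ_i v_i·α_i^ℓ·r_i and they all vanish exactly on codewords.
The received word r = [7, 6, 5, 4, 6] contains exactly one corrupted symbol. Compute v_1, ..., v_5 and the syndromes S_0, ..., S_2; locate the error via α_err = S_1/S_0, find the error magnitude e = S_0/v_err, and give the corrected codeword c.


S = (10, 9, 7), error at position 2, error magnitude e = 4, c = [7, 2, 5, 4, 6].

Step 1: column multipliers v_i = (∏_{j≠i}(α_i − α_j))^{−1} mod 11.
  i = 1 (α = 9): (9−2)(9−4)(9−7)(9−1) = 7·5·2·8 = 560 ≡ 10, so v_1 = 10^{−1} = 10 (mod 11).
  i = 2 (α = 2): (2−9)(2−4)(2−7)(2−1) = (−7)·(−2)·(−5)·1 = −70 ≡ 7, so v_2 = 7^{−1} = 8 (mod 11).
  i = 3 (α = 4): (4−9)(4−2)(4−7)(4−1) = (−5)·2·(−3)·3 = 90 ≡ 2, so v_3 = 2^{−1} = 6 (mod 11).
  i = 4 (α = 7): (7−9)(7−2)(7−4)(7−1) = (−2)·5·3·6 = −180 ≡ 7, so v_4 = 7^{−1} = 8 (mod 11).
  i = 5 (α = 1): (1−9)(1−2)(1−4)(1−7) = (−8)·(−1)·(−3)·(−6) = 144 ≡ 1, so v_5 = 1^{−1} = 1 (mod 11).
  v = [10, 8, 6, 8, 1].
Step 2: syndromes of r = [7, 6, 5, 4, 6] (all sums mod 11).
  S_0 = Σ v_i r_i = 10·7 + 8·6 + 6·5 + 8·4 + 1·6 = 186 ≡ 10.
  S_1 = Σ v_i α_i r_i = 10·9·7 + 8·2·6 + 6·4·5 + 8·7·4 + 1·1·6 = 1076 ≡ 9.
  α_i^2 mod 11 = [4, 4, 5, 5, 1].
  S_2 = Σ v_i α_i^2 r_i = 10·4·7 + 8·4·6 + 6·5·5 + 8·5·4 + 1·1·6 = 788 ≡ 7.
  S = (10, 9, 7) ≠ 0, so r is not a codeword (an error is present).
Step 3: locate the error. For a single error e at position i, S_ℓ = v_i·e·α_i^ℓ, so α_err = S_1/S_0.
  S_0^{−1} = 10^{−1} = 10 (mod 11), so α_err = 9·10 = 90 ≡ 2 = α_2. Error position i = 2.
  Consistency check: S_2/S_1 = 7·5 = 35 ≡ 2 = α_err ✓ (single-error assumption holds).
Step 4: error magnitude e = S_0/v_2 = S_0·∏_{j≠2}(α_2 − α_j) = 10·7 = 70 ≡ 4 (mod 11).
Step 5: correct position 2: c_2 = r_2 − e = 6 − 4 ≡ 2 (mod 11). Hence c = [7, 2, 5, 4, 6].
  Check: interpolating c through the α_i gives m(x) = 10 + 7·x (degree < 2) with m(α_i) = c_i for every i, so c is indeed a codeword.


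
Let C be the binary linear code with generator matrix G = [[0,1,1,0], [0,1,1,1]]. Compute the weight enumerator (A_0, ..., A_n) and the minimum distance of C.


Weight distribution: A_0 = 1, A_1 = 1, A_2 = 1, A_3 = 1. Minimum distance d = 1.

Enumerate all 2^2 = 4 messages m ∈ F_2^2.
For each, compute codeword c = mG in F_2^4, then tally its weight.
  m = 00 → c = 0000, weight = 0.
  m = 10 → c = 0110, weight = 2.
  m = 01 → c = 0111, weight = 3.
  m = 11 → c = 0001, weight = 1.
Tally weights:
  weight 0: 1 codewords.
  weight 1: 1 codewords.
  weight 2: 1 codewords.
  weight 3: 1 codewords.
Minimum distance d = smallest w > 0 with A_w > 0 = 1.
Sanity: Σ A_w = 4 = 2^2 = 4 ✓.


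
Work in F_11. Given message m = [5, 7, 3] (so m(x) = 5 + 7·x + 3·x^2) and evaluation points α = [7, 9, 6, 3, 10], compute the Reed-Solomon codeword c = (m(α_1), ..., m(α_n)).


c = [3, 3, 1, 9, 1]

Message polynomial: m(x) = 5 + 7·x + 3·x^2 (mod 11).
For each evaluation point α_i, compute m(α_i) mod 11:
  α_1 = 7: Horner steps 3 → 6 → 3, so m(7) = 3.
  α_2 = 9: Horner steps 3 → 1 → 3, so m(9) = 3.
  α_3 = 6: Horner steps 3 → 3 → 1, so m(6) = 1.
  α_4 = 3: Horner steps 3 → 5 → 9, so m(3) = 9.
  α_5 = 10: Horner steps 3 → 4 → 1, so m(10) = 1.
Codeword c = [3, 3, 1, 9, 1] ∈ F_11^5.


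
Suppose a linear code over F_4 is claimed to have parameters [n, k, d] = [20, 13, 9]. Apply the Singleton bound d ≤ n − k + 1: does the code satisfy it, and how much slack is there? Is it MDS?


Singleton RHS = n − k + 1 = 8, slack = -1, bound violated (no such code; not MDS).

Singleton bound: d ≤ n − k + 1.
Here n = 20, k = 13, so n − k + 1 = 8.
Given d = 9, check d ≤ 8: NO.
Slack = (n − k + 1) − d = -1.
The slack is negative: d = 9 exceeds n − k + 1 = 8 by 1, so the Singleton bound is violated and no linear [20, 13, 9]_4 code can exist. In particular it is not MDS (MDS requires d = n − k + 1 exactly).
Description: the claimed parameters are [20, 13, 9]_4; such a code would be impossible (violates the Singleton bound).


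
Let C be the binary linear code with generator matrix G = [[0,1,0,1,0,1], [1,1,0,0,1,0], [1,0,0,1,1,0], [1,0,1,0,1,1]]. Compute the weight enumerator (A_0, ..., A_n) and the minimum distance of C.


Weight distribution: A_0 = 1, A_1 = 1, A_2 = 3, A_3 = 6, A_4 = 3, A_5 = 1, A_6 = 1. Minimum distance d = 1.

Enumerate all 2^4 = 16 messages m ∈ F_2^4.
For each, compute codeword c = mG in F_2^6, then tally its weight.
  m = 0000 → c = 000000, weight = 0.
  m = 1000 → c = 010101, weight = 3.
  m = 0100 → c = 110010, weight = 3.
  m = 1100 → c = 100111, weight = 4.
  m = 0010 → c = 100110, weight = 3.
  m = 1010 → c = 110011, weight = 4.
  m = 0110 → c = 010100, weight = 2.
  m = 1110 → c = 000001, weight = 1.
  m = 0001 → c = 101011, weight = 4.
  m = 1001 → c = 111110, weight = 5.
  m = 0101 → c = 011001, weight = 3.
  m = 1101 → c = 001100, weight = 2.
  m = 0011 → c = 001101, weight = 3.
  m = 1011 → c = 011000, weight = 2.
  m = 0111 → c = 111111, weight = 6.
  m = 1111 → c = 101010, weight = 3.
Tally weights:
  weight 0: 1 codewords.
  weight 1: 1 codewords.
  weight 2: 3 codewords.
  weight 3: 6 codewords.
  weight 4: 3 codewords.
  weight 5: 1 codewords.
  weight 6: 1 codewords.
Minimum distance d = smallest w > 0 with A_w > 0 = 1.
Sanity: Σ A_w = 16 = 2^4 = 16 ✓.


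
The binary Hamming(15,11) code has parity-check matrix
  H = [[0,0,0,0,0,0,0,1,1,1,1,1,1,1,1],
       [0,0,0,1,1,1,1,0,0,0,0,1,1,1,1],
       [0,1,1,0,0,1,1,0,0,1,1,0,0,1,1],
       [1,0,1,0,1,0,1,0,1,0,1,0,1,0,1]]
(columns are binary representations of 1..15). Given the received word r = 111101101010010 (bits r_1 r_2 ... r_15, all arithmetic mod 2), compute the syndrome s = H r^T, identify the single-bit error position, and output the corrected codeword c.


s = (1, 0, 0, 1)^T, error position = 9, corrected codeword c = 111101100010010

Compute s = H r^T mod 2 one row at a time:
  s_1 = 0 + 1 + 0 + 1 + 0 + 0 + 1 + 0 = 3 ≡ 1 (mod 2).
  s_2 = 1 + 0 + 1 + 1 + 0 + 0 + 1 + 0 = 4 ≡ 0 (mod 2).
  s_3 = 1 + 1 + 1 + 1 + 0 + 1 + 1 + 0 = 6 ≡ 0 (mod 2).
  s_4 = 1 + 1 + 0 + 1 + 1 + 1 + 0 + 0 = 5 ≡ 1 (mod 2).
s = (1, 0, 0, 1)^T — this equals column 9 of H (binary 1001), so error is at position 9.
Correct: flip bit 9 of r = 111101101010010 to get c = 111101100010010.


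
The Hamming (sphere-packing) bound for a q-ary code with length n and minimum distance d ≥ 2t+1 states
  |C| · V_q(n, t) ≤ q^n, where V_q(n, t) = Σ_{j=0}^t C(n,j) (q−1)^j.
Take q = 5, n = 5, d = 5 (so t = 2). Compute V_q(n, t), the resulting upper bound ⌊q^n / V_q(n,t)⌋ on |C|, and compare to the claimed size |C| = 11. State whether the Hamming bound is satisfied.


V_q(n, t) = 181, q^n = 3125, Hamming bound = 17, |C| = 11 ≤ bound (satisfied).

Step 1: Compute V_q(n, t) = Σ_{j=0}^2 C(n, j) (q−1)^j.
  j = 0: C(5,0)·(4)^0 = 1·1 = 1.
  j = 1: C(5,1)·(4)^1 = 5·4 = 20.
  j = 2: C(5,2)·(4)^2 = 10·16 = 160.
  V_q(n, t) = 1 + 20 + 160 = 181.
Step 2: q^n = 5^5 = 3125.
Step 3: Hamming bound ⌊q^n / V_q(n,t)⌋ = ⌊3125/181⌋ = 17.
Step 4: Compare |C| = 11 to 17: satisfied.
The claimed |C| lies below the Hamming bound.


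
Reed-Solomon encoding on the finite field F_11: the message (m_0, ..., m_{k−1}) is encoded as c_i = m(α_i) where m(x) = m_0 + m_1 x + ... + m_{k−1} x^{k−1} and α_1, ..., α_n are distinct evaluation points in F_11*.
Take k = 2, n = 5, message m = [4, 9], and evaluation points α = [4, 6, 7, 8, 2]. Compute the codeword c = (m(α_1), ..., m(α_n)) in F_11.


c = [7, 3, 1, 10, 0]

Message polynomial: m(x) = 4 + 9·x (mod 11).
For each evaluation point α_i, compute m(α_i) mod 11:
  α_1 = 4: Horner steps 9 → 7, so m(4) = 7.
  α_2 = 6: Horner steps 9 → 3, so m(6) = 3.
  α_3 = 7: Horner steps 9 → 1, so m(7) = 1.
  α_4 = 8: Horner steps 9 → 10, so m(8) = 10.
  α_5 = 2: Horner steps 9 → 0, so m(2) = 0.
Codeword c = [7, 3, 1, 10, 0] ∈ F_11^5.


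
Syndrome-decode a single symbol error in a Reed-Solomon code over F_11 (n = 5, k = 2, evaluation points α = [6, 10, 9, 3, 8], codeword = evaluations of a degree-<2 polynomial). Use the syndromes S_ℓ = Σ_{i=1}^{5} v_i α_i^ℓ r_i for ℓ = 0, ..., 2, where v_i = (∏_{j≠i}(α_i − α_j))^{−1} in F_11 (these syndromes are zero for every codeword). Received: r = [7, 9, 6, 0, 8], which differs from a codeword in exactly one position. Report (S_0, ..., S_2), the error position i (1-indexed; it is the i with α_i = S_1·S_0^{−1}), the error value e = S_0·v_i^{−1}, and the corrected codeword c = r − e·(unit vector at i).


S = (9, 4, 3), error at position 3, error magnitude e = 3, c = [7, 9, 3, 0, 8].

Step 1: column multipliers v_i = (∏_{j≠i}(α_i − α_j))^{−1} mod 11.
  i = 1 (α = 6): (6−10)(6−9)(6−3)(6−8) = (−4)·(−3)·3·(−2) = −72 ≡ 5, so v_1 = 5^{−1} = 9 (mod 11).
  i = 2 (α = 10): (10−6)(10−9)(10−3)(10−8) = 4·1·7·2 = 56 ≡ 1, so v_2 = 1^{−1} = 1 (mod 11).
  i = 3 (α = 9): (9−6)(9−10)(9−3)(9−8) = 3·(−1)·6·1 = −18 ≡ 4, so v_3 = 4^{−1} = 3 (mod 11).
  i = 4 (α = 3): (3−6)(3−10)(3−9)(3−8) = (−3)·(−7)·(−6)·(−5) = 630 ≡ 3, so v_4 = 3^{−1} = 4 (mod 11).
  i = 5 (α = 8): (8−6)(8−10)(8−9)(8−3) = 2·(−2)·(−1)·5 = 20 ≡ 9, so v_5 = 9^{−1} = 5 (mod 11).
  v = [9, 1, 3, 4, 5].
Step 2: syndromes of r = [7, 9, 6, 0, 8] (all sums mod 11).
  S_0 = Σ v_i r_i = 9·7 + 1·9 + 3·6 + 4·0 + 5·8 = 130 ≡ 9.
  S_1 = Σ v_i α_i r_i = 9·6·7 + 1·10·9 + 3·9·6 + 4·3·0 + 5·8·8 = 950 ≡ 4.
  α_i^2 mod 11 = [3, 1, 4, 9, 9].
  S_2 = Σ v_i α_i^2 r_i = 9·3·7 + 1·1·9 + 3·4·6 + 4·9·0 + 5·9·8 = 630 ≡ 3.
  S = (9, 4, 3) ≠ 0, so r is not a codeword (an error is present).
Step 3: locate the error. For a single error e at position i, S_ℓ = v_i·e·α_i^ℓ, so α_err = S_1/S_0.
  S_0^{−1} = 9^{−1} = 5 (mod 11), so α_err = 4·5 = 20 ≡ 9 = α_3. Error position i = 3.
  Consistency check: S_2/S_1 = 3·3 = 9 ≡ 9 = α_err ✓ (single-error assumption holds).
Step 4: error magnitude e = S_0/v_3 = S_0·∏_{j≠3}(α_3 − α_j) = 9·4 = 36 ≡ 3 (mod 11).
Step 5: correct position 3: c_3 = r_3 − e = 6 − 3 ≡ 3 (mod 11). Hence c = [7, 9, 3, 0, 8].
  Check: interpolating c through the α_i gives m(x) = 4 + 6·x (degree < 2) with m(α_i) = c_i for every i, so c is indeed a codeword.


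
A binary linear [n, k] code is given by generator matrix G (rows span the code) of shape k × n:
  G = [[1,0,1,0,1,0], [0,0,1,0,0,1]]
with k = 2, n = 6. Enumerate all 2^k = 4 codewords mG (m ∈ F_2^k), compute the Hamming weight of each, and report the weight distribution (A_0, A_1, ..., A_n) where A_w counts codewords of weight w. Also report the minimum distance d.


Weight distribution: A_0 = 1, A_2 = 1, A_3 = 2. Minimum distance d = 2.

Enumerate all 2^2 = 4 messages m ∈ F_2^2.
For each, compute codeword c = mG in F_2^6, then tally its weight.
  m = 00 → c = 000000, weight = 0.
  m = 10 → c = 101010, weight = 3.
  m = 01 → c = 001001, weight = 2.
  m = 11 → c = 100011, weight = 3.
Tally weights:
  weight 0: 1 codewords.
  weight 2: 1 codewords.
  weight 3: 2 codewords.
Minimum distance d = smallest w > 0 with A_w > 0 = 2.
Sanity: Σ A_w = 4 = 2^2 = 4 ✓.


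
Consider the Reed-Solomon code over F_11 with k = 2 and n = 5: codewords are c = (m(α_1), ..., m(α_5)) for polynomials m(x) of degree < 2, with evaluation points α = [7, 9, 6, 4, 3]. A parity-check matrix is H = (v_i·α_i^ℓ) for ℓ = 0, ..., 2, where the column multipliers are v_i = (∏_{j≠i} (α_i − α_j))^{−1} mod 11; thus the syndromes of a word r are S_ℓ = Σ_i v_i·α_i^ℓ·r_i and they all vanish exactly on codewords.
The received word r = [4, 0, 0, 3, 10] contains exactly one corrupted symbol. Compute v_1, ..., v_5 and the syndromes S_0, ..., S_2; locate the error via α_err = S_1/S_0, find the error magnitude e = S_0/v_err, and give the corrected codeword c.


S = (8, 6, 10), error at position 2, error magnitude e = 10, c = [4, 1, 0, 3, 10].

Step 1: column multipliers v_i = (∏_{j≠i}(α_i − α_j))^{−1} mod 11.
  i = 1 (α = 7): (7−9)(7−6)(7−4)(7−3) = (−2)·1·3·4 = −24 ≡ 9, so v_1 = 9^{−1} = 5 (mod 11).
  i = 2 (α = 9): (9−7)(9−6)(9−4)(9−3) = 2·3·5·6 = 180 ≡ 4, so v_2 = 4^{−1} = 3 (mod 11).
  i = 3 (α = 6): (6−7)(6−9)(6−4)(6−3) = (−1)·(−3)·2·3 = 18 ≡ 7, so v_3 = 7^{−1} = 8 (mod 11).
  i = 4 (α = 4): (4−7)(4−9)(4−6)(4−3) = (−3)·(−5)·(−2)·1 = −30 ≡ 3, so v_4 = 3^{−1} = 4 (mod 11).
  i = 5 (α = 3): (3−7)(3−9)(3−6)(3−4) = (−4)·(−6)·(−3)·(−1) = 72 ≡ 6, so v_5 = 6^{−1} = 2 (mod 11).
  v = [5, 3, 8, 4, 2].
Step 2: syndromes of r = [4, 0, 0, 3, 10] (all sums mod 11).
  S_0 = Σ v_i r_i = 5·4 + 3·0 + 8·0 + 4·3 + 2·10 = 52 ≡ 8.
  S_1 = Σ v_i α_i r_i = 5·7·4 + 3·9·0 + 8·6·0 + 4·4·3 + 2·3·10 = 248 ≡ 6.
  α_i^2 mod 11 = [5, 4, 3, 5, 9].
  S_2 = Σ v_i α_i^2 r_i = 5·5·4 + 3·4·0 + 8·3·0 + 4·5·3 + 2·9·10 = 340 ≡ 10.
  S = (8, 6, 10) ≠ 0, so r is not a codeword (an error is present).
Step 3: locate the error. For a single error e at position i, S_ℓ = v_i·e·α_i^ℓ, so α_err = S_1/S_0.
  S_0^{−1} = 8^{−1} = 7 (mod 11), so α_err = 6·7 = 42 ≡ 9 = α_2. Error position i = 2.
  Consistency check: S_2/S_1 = 10·2 = 20 ≡ 9 = α_err ✓ (single-error assumption holds).
Step 4: error magnitude e = S_0/v_2 = S_0·∏_{j≠2}(α_2 − α_j) = 8·4 = 32 ≡ 10 (mod 11).
Step 5: correct position 2: c_2 = r_2 − e = 0 − 10 ≡ 1 (mod 11). Hence c = [4, 1, 0, 3, 10].
  Check: interpolating c through the α_i gives m(x) = 9 + 4·x (degree < 2) with m(α_i) = c_i for every i, so c is indeed a codeword.


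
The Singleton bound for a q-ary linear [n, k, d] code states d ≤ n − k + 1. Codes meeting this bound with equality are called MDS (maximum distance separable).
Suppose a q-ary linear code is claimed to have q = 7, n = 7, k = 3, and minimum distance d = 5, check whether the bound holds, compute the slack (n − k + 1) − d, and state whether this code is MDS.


Singleton RHS = n − k + 1 = 5, slack = 0, bound satisfied, MDS.

Singleton bound: d ≤ n − k + 1.
Here n = 7, k = 3, so n − k + 1 = 5.
Given d = 5, check d ≤ 5: YES.
Slack = (n − k + 1) − d = 0.
The code is MDS (slack = 0).
Description: the claimed parameters are [7, 3, 5]_7; such a code would be MDS (meets Singleton bound).


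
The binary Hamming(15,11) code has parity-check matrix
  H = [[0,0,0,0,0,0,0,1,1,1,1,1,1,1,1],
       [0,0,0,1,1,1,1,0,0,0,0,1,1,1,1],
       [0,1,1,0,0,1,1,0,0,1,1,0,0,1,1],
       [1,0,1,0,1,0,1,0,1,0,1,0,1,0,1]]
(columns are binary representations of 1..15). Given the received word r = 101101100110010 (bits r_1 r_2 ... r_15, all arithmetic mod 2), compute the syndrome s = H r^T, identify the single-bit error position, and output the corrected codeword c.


s = (1, 0, 0, 0)^T, error position = 8, corrected codeword c = 101101110110010

Compute s = H r^T mod 2 one row at a time:
  s_1 = 0 + 0 + 1 + 1 + 0 + 0 + 1 + 0 = 3 ≡ 1 (mod 2).
  s_2 = 1 + 0 + 1 + 1 + 0 + 0 + 1 + 0 = 4 ≡ 0 (mod 2).
  s_3 = 0 + 1 + 1 + 1 + 1 + 1 + 1 + 0 = 6 ≡ 0 (mod 2).
  s_4 = 1 + 1 + 0 + 1 + 0 + 1 + 0 + 0 = 4 ≡ 0 (mod 2).
s = (1, 0, 0, 0)^T — this equals column 8 of H (binary 1000), so error is at position 8.
Correct: flip bit 8 of r = 101101100110010 to get c = 101101110110010.


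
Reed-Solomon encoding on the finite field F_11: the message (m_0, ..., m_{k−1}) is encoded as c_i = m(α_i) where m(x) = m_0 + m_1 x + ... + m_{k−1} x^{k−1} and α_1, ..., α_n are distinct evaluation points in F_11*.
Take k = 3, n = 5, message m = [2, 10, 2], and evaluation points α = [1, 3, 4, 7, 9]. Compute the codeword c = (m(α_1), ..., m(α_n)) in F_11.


c = [3, 6, 8, 5, 1]

Message polynomial: m(x) = 2 + 10·x + 2·x^2 (mod 11).
For each evaluation point α_i, compute m(α_i) mod 11:
  α_1 = 1: Horner steps 2 → 1 → 3, so m(1) = 3.
  α_2 = 3: Horner steps 2 → 5 → 6, so m(3) = 6.
  α_3 = 4: Horner steps 2 → 7 → 8, so m(4) = 8.
  α_4 = 7: Horner steps 2 → 2 → 5, so m(7) = 5.
  α_5 = 9: Horner steps 2 → 6 → 1, so m(9) = 1.
Codeword c = [3, 6, 8, 5, 1] ∈ F_11^5.


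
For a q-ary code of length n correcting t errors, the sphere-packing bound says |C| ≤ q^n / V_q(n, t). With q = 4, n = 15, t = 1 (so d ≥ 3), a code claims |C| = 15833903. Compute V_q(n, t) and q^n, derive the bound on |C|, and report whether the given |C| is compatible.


V_q(n, t) = 46, q^n = 1073741824, Hamming bound = 23342213, |C| = 15833903 ≤ bound (satisfied).

Step 1: Compute V_q(n, t) = Σ_{j=0}^1 C(n, j) (q−1)^j.
  j = 0: C(15,0)·(3)^0 = 1·1 = 1.
  j = 1: C(15,1)·(3)^1 = 15·3 = 45.
  V_q(n, t) = 1 + 45 = 46.
Step 2: q^n = 4^15 = 1073741824.
Step 3: Hamming bound ⌊q^n / V_q(n,t)⌋ = ⌊1073741824/46⌋ = 23342213.
Step 4: Compare |C| = 15833903 to 23342213: satisfied.
The claimed |C| lies below the Hamming bound.


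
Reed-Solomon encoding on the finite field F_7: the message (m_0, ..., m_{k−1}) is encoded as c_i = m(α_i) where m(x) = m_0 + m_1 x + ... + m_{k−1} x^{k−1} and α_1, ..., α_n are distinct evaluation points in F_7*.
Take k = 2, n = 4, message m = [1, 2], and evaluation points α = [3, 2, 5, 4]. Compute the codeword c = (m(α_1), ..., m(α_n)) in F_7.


c = [0, 5, 4, 2]

Message polynomial: m(x) = 1 + 2·x (mod 7).
For each evaluation point α_i, compute m(α_i) mod 7:
  α_1 = 3: Horner steps 2 → 0, so m(3) = 0.
  α_2 = 2: Horner steps 2 → 5, so m(2) = 5.
  α_3 = 5: Horner steps 2 → 4, so m(5) = 4.
  α_4 = 4: Horner steps 2 → 2, so m(4) = 2.
Codeword c = [0, 5, 4, 2] ∈ F_7^4.


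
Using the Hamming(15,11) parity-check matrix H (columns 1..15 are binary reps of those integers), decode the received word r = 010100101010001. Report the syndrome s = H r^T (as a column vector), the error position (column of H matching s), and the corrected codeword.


s = (1, 1, 0, 0)^T, error position = 12, corrected codeword c = 010100101011001

Compute s = H r^T mod 2 one row at a time:
  s_1 = 0 + 1 + 0 + 1 + 0 + 0 + 0 + 1 = 3 ≡ 1 (mod 2).
  s_2 = 1 + 0 + 0 + 1 + 0 + 0 + 0 + 1 = 3 ≡ 1 (mod 2).
  s_3 = 1 + 0 + 0 + 1 + 0 + 1 + 0 + 1 = 4 ≡ 0 (mod 2).
  s_4 = 0 + 0 + 0 + 1 + 1 + 1 + 0 + 1 = 4 ≡ 0 (mod 2).
s = (1, 1, 0, 0)^T — this equals column 12 of H (binary 1100), so error is at position 12.
Correct: flip bit 12 of r = 010100101010001 to get c = 010100101011001.


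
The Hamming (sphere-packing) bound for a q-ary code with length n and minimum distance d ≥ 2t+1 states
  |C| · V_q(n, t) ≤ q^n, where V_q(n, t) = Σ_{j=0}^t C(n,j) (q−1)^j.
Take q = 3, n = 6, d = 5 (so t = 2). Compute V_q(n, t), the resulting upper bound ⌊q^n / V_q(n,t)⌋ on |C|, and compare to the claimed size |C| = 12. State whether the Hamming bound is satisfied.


V_q(n, t) = 73, q^n = 729, Hamming bound = 9, |C| = 12 > bound (violated).

Step 1: Compute V_q(n, t) = Σ_{j=0}^2 C(n, j) (q−1)^j.
  j = 0: C(6,0)·(2)^0 = 1·1 = 1.
  j = 1: C(6,1)·(2)^1 = 6·2 = 12.
  j = 2: C(6,2)·(2)^2 = 15·4 = 60.
  V_q(n, t) = 1 + 12 + 60 = 73.
Step 2: q^n = 3^6 = 729.
Step 3: Hamming bound ⌊q^n / V_q(n,t)⌋ = ⌊729/73⌋ = 9.
Step 4: Compare |C| = 12 to 9: violated.
The claimed |C| lies above the Hamming bound, so no 3-ary code of length 6 with d ≥ 5 can have 12 codewords.


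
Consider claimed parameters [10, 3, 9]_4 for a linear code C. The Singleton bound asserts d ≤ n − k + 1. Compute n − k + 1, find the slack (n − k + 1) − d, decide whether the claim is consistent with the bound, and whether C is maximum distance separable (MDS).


Singleton RHS = n − k + 1 = 8, slack = -1, bound violated (no such code; not MDS).

Singleton bound: d ≤ n − k + 1.
Here n = 10, k = 3, so n − k + 1 = 8.
Given d = 9, check d ≤ 8: NO.
Slack = (n − k + 1) − d = -1.
The slack is negative: d = 9 exceeds n − k + 1 = 8 by 1, so the Singleton bound is violated and no linear [10, 3, 9]_4 code can exist. In particular it is not MDS (MDS requires d = n − k + 1 exactly).
Description: the claimed parameters are [10, 3, 9]_4; such a code would be impossible (violates the Singleton bound).


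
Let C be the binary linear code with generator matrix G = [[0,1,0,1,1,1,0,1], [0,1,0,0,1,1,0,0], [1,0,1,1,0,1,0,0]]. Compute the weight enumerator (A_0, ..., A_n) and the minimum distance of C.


Weight distribution: A_0 = 1, A_2 = 1, A_3 = 1, A_4 = 2, A_5 = 3. Minimum distance d = 2.

Enumerate all 2^3 = 8 messages m ∈ F_2^3.
For each, compute codeword c = mG in F_2^8, then tally its weight.
  m = 000 → c = 00000000, weight = 0.
  m = 100 → c = 01011101, weight = 5.
  m = 010 → c = 01001100, weight = 3.
  m = 110 → c = 00010001, weight = 2.
  m = 001 → c = 10110100, weight = 4.
  m = 101 → c = 11101001, weight = 5.
  m = 011 → c = 11111000, weight = 5.
  m = 111 → c = 10100101, weight = 4.
Tally weights:
  weight 0: 1 codewords.
  weight 2: 1 codewords.
  weight 3: 1 codewords.
  weight 4: 2 codewords.
  weight 5: 3 codewords.
Minimum distance d = smallest w > 0 with A_w > 0 = 2.
Sanity: Σ A_w = 8 = 2^3 = 8 ✓.


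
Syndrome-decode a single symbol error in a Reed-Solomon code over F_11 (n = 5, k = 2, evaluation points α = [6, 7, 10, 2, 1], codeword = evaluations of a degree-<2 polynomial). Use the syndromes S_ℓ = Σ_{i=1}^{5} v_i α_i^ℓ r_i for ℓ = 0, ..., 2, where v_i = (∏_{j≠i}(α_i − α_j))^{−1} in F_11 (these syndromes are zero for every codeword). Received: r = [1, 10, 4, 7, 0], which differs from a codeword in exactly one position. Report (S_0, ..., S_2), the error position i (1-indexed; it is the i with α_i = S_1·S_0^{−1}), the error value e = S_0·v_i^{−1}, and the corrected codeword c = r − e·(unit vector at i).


S = (4, 8, 5), error at position 4, error magnitude e = 9, c = [1, 10, 4, 9, 0].

Step 1: column multipliers v_i = (∏_{j≠i}(α_i − α_j))^{−1} mod 11.
  i = 1 (α = 6): (6−7)(6−10)(6−2)(6−1) = (−1)·(−4)·4·5 = 80 ≡ 3, so v_1 = 3^{−1} = 4 (mod 11).
  i = 2 (α = 7): (7−6)(7−10)(7−2)(7−1) = 1·(−3)·5·6 = −90 ≡ 9, so v_2 = 9^{−1} = 5 (mod 11).
  i = 3 (α = 10): (10−6)(10−7)(10−2)(10−1) = 4·3·8·9 = 864 ≡ 6, so v_3 = 6^{−1} = 2 (mod 11).
  i = 4 (α = 2): (2−6)(2−7)(2−10)(2−1) = (−4)·(−5)·(−8)·1 = −160 ≡ 5, so v_4 = 5^{−1} = 9 (mod 11).
  i = 5 (α = 1): (1−6)(1−7)(1−10)(1−2) = (−5)·(−6)·(−9)·(−1) = 270 ≡ 6, so v_5 = 6^{−1} = 2 (mod 11).
  v = [4, 5, 2, 9, 2].
Step 2: syndromes of r = [1, 10, 4, 7, 0] (all sums mod 11).
  S_0 = Σ v_i r_i = 4·1 + 5·10 + 2·4 + 9·7 + 2·0 = 125 ≡ 4.
  S_1 = Σ v_i α_i r_i = 4·6·1 + 5·7·10 + 2·10·4 + 9·2·7 + 2·1·0 = 580 ≡ 8.
  α_i^2 mod 11 = [3, 5, 1, 4, 1].
  S_2 = Σ v_i α_i^2 r_i = 4·3·1 + 5·5·10 + 2·1·4 + 9·4·7 + 2·1·0 = 522 ≡ 5.
  S = (4, 8, 5) ≠ 0, so r is not a codeword (an error is present).
Step 3: locate the error. For a single error e at position i, S_ℓ = v_i·e·α_i^ℓ, so α_err = S_1/S_0.
  S_0^{−1} = 4^{−1} = 3 (mod 11), so α_err = 8·3 = 24 ≡ 2 = α_4. Error position i = 4.
  Consistency check: S_2/S_1 = 5·7 = 35 ≡ 2 = α_err ✓ (single-error assumption holds).
Step 4: error magnitude e = S_0/v_4 = S_0·∏_{j≠4}(α_4 − α_j) = 4·5 = 20 ≡ 9 (mod 11).
Step 5: correct position 4: c_4 = r_4 − e = 7 − 9 ≡ 9 (mod 11). Hence c = [1, 10, 4, 9, 0].
  Check: interpolating c through the α_i gives m(x) = 2 + 9·x (degree < 2) with m(α_i) = c_i for every i, so c is indeed a codeword.


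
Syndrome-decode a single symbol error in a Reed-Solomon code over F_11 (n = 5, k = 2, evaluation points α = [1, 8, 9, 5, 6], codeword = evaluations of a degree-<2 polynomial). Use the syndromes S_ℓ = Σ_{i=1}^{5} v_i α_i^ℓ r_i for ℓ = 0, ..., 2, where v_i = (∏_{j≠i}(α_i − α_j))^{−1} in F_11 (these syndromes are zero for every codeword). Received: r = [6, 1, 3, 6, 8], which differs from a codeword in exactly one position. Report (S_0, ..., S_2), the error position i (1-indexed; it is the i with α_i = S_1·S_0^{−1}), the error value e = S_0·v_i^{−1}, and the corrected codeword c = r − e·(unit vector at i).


S = (7, 7, 7), error at position 1, error magnitude e = 8, c = [9, 1, 3, 6, 8].

Step 1: column multipliers v_i = (∏_{j≠i}(α_i − α_j))^{−1} mod 11.
  i = 1 (α = 1): (1−8)(1−9)(1−5)(1−6) = (−7)·(−8)·(−4)·(−5) = 1120 ≡ 9, so v_1 = 9^{−1} = 5 (mod 11).
  i = 2 (α = 8): (8−1)(8−9)(8−5)(8−6) = 7·(−1)·3·2 = −42 ≡ 2, so v_2 = 2^{−1} = 6 (mod 11).
  i = 3 (α = 9): (9−1)(9−8)(9−5)(9−6) = 8·1·4·3 = 96 ≡ 8, so v_3 = 8^{−1} = 7 (mod 11).
  i = 4 (α = 5): (5−1)(5−8)(5−9)(5−6) = 4·(−3)·(−4)·(−1) = −48 ≡ 7, so v_4 = 7^{−1} = 8 (mod 11).
  i = 5 (α = 6): (6−1)(6−8)(6−9)(6−5) = 5·(−2)·(−3)·1 = 30 ≡ 8, so v_5 = 8^{−1} = 7 (mod 11).
  v = [5, 6, 7, 8, 7].
Step 2: syndromes of r = [6, 1, 3, 6, 8] (all sums mod 11).
  S_0 = Σ v_i r_i = 5·6 + 6·1 + 7·3 + 8·6 + 7·8 = 161 ≡ 7.
  S_1 = Σ v_i α_i r_i = 5·1·6 + 6·8·1 + 7·9·3 + 8·5·6 + 7·6·8 = 843 ≡ 7.
  α_i^2 mod 11 = [1, 9, 4, 3, 3].
  S_2 = Σ v_i α_i^2 r_i = 5·1·6 + 6·9·1 + 7·4·3 + 8·3·6 + 7·3·8 = 480 ≡ 7.
  S = (7, 7, 7) ≠ 0, so r is not a codeword (an error is present).
Step 3: locate the error. For a single error e at position i, S_ℓ = v_i·e·α_i^ℓ, so α_err = S_1/S_0.
  S_0^{−1} = 7^{−1} = 8 (mod 11), so α_err = 7·8 = 56 ≡ 1 = α_1. Error position i = 1.
  Consistency check: S_2/S_1 = 7·8 = 56 ≡ 1 = α_err ✓ (single-error assumption holds).
Step 4: error magnitude e = S_0/v_1 = S_0·∏_{j≠1}(α_1 − α_j) = 7·9 = 63 ≡ 8 (mod 11).
Step 5: correct position 1: c_1 = r_1 − e = 6 − 8 ≡ 9 (mod 11). Hence c = [9, 1, 3, 6, 8].
  Check: interpolating c through the α_i gives m(x) = 7 + 2·x (degree < 2) with m(α_i) = c_i for every i, so c is indeed a codeword.
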